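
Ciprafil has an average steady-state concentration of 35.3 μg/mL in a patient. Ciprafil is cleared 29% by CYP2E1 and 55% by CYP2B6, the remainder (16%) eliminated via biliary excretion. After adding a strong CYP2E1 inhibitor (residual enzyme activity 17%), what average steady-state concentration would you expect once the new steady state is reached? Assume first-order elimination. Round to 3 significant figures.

46.5 μg/mL

CYP2E1: 0.29 × 0.17 = 0.0493
CYP2B6: 0.55 (unchanged)
Other: 0.16 (unchanged)
CL_new/CL_old = 0.0493 + 0.55 + 0.16 = 0.7593.
Average steady-state concentration ∝ 1/CL, so new value = 35.3 / 0.7593 = 46.5 μg/mL.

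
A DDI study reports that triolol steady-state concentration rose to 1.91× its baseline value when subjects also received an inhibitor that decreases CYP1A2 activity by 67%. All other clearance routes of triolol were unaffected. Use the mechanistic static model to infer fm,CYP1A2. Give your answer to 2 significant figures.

0.71

CL'/CL = 1 / 1.91 = 0.5236
0.33·fm + (1 − fm) = 0.5236
fm = (0.5236 − 1) / (0.33 − 1) = 0.71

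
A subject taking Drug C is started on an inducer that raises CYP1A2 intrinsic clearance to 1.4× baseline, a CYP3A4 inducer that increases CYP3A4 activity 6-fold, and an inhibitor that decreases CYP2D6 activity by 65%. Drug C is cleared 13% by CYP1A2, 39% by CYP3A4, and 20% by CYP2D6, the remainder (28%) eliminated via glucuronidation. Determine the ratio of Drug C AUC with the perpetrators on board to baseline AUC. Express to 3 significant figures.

CYP1A2: 0.13 × 1.4 = 0.182
CYP3A4: 0.39 × 6 = 2.34
CYP2D6: 0.2 × 0.35 = 0.07
Other: 0.28 (unchanged)
CL_new/CL_old = 0.182 + 2.34 + 0.07 + 0.28 = 2.872.
Because AUC varies inversely with clearance, the combined effect is 1 / 2.872 = 0.348.

0.348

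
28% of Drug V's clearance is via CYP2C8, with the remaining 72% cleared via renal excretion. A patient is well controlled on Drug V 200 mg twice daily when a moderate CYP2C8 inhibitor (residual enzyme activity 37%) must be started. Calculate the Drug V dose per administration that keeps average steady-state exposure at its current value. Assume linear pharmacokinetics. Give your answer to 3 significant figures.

The CYP2C8 pathway (28% of clearance) is reduced to 0.37× activity: 0.28 × 0.37 = 0.1036.
The remaining 72% of clearance is unaffected.
New clearance relative to baseline: 0.1036 + 0.72 = 0.8236.
To maintain the same steady-state level, dose must scale with clearance: new dose = 200 × 0.8236 = 165 mg.

165 mg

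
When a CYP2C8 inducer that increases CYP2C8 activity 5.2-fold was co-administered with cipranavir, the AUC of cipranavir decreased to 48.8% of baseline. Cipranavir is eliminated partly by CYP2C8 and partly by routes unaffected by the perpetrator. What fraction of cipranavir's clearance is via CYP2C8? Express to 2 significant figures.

0.25

Let fm be the CYP2C8 fraction. New clearance relative to baseline = fm × 5.2 + (1 − fm).
AUC ratio = 1 / (new CL fraction), so new CL fraction = 1 / 0.488 = 2.049.
fm × 5.2 + 1 − fm = 2.049  ⇒  fm × (5.2 − 1) = 1.049  ⇒  fm = 0.25.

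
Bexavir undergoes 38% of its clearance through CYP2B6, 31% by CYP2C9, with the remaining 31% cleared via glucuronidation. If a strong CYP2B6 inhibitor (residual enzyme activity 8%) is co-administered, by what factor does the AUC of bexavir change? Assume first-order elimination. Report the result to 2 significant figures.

The CYP2B6 pathway (38% of clearance) drops to 0.08× activity: 0.38 × 0.08 = 0.0304.
CYP2C9 (31%) and the residual 31% are unaffected.
Relative clearance = 0.0304 + 0.31 + 0.31 = 0.6504.
AUC ratio = CL_old/CL_new = 1 / 0.6504 = 1.5.

1.5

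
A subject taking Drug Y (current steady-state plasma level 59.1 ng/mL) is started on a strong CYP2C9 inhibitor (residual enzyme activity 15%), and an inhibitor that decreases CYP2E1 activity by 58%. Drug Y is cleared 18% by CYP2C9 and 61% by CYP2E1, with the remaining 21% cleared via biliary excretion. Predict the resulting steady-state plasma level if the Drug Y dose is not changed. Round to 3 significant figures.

The CYP2C9 pathway (18% of clearance) falls to 0.15× activity: 0.18 × 0.15 = 0.027.
The CYP2E1 pathway (61% of clearance) drops to 0.42× activity: 0.61 × 0.42 = 0.2562.
The remaining 21% of clearance is unaffected.
CL_new/CL_old = 0.027 + 0.2562 + 0.21 = 0.4932.
New steady-state plasma level = 59.1 / 0.4932 = 120 ng/mL (concentration scales inversely with clearance).

120 ng/mL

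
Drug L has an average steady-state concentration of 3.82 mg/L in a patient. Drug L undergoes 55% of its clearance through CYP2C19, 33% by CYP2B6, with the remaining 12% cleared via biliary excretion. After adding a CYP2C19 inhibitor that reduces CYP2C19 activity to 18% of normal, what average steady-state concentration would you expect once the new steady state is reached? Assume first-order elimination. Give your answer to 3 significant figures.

The CYP2C19 pathway (55% of clearance) is reduced to 0.18× activity: 0.55 × 0.18 = 0.099.
CYP2B6 (33%) and the residual 12% are unaffected.
New clearance relative to baseline: 0.099 + 0.33 + 0.12 = 0.549.
New average steady-state concentration = baseline ÷ relative clearance = 3.82 / 0.549 = 6.96 mg/L.

6.96 mg/L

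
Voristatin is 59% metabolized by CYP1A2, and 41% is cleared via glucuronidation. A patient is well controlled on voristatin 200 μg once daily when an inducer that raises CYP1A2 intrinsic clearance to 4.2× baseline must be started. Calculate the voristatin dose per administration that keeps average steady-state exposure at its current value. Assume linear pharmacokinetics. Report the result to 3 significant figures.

The CYP1A2 pathway (59% of clearance) increases to 4.2× activity: 0.59 × 4.2 = 2.478.
The remaining 41% of clearance is unaffected.
New clearance relative to baseline: 2.478 + 0.41 = 2.888.
To maintain the same steady-state level, dose must scale with clearance: new dose = 200 × 2.888 = 578 μg.

578 μg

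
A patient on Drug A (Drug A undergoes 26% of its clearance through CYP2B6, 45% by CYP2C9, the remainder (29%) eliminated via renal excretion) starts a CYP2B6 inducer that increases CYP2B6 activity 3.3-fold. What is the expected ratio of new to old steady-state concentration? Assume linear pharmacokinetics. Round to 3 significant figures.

0.626

The CYP2B6 pathway (26% of clearance) increases to 3.3× activity: 0.26 × 3.3 = 0.858.
CYP2C9 (45%) and the residual 29% are unaffected.
Relative clearance = 0.858 + 0.45 + 0.29 = 1.598.
Steady-state concentration is inversely proportional to clearance, so the fold-change is 1 / 1.598 = 0.626.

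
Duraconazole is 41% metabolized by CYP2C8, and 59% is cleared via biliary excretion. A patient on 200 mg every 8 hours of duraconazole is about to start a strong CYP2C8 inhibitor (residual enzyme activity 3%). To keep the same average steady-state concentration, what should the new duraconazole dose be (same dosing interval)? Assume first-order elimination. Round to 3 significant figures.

120 mg

CYP2C8: 0.41 × 0.03 = 0.0123
Other: 0.59 (unchanged)
New clearance relative to baseline: 0.0123 + 0.59 = 0.6023.
To maintain the same steady-state level, dose must scale with clearance: new dose = 200 × 0.6023 = 120 mg.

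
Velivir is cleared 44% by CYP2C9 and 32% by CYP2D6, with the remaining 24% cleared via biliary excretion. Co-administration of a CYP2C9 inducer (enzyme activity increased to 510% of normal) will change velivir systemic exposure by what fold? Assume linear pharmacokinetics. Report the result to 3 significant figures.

0.357

The CYP2C9 pathway (44% of clearance) is boosted to 5.1× activity: 0.44 × 5.1 = 2.244.
CYP2D6 (32%) and the residual 24% are unaffected.
CL_new/CL_old = 2.244 + 0.32 + 0.24 = 2.804.
Since systemic exposure ∝ 1/CL, the ratio is 1 / 2.804 = 0.357.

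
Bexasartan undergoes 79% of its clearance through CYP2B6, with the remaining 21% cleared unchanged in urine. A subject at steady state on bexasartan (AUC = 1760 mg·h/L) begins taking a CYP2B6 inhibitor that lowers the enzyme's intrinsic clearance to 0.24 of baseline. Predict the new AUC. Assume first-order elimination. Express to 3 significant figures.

4.40 × 10³ mg·h/L

The CYP2B6 pathway (79% of clearance) drops to 0.24× activity: 0.79 × 0.24 = 0.1896.
Non-CYP routes (21%) are unchanged.
CL_new/CL_old = 0.1896 + 0.21 = 0.3996.
AUC ∝ 1/CL, so new value = 1760 / 0.3996 = 4.40 × 10³ mg·h/L.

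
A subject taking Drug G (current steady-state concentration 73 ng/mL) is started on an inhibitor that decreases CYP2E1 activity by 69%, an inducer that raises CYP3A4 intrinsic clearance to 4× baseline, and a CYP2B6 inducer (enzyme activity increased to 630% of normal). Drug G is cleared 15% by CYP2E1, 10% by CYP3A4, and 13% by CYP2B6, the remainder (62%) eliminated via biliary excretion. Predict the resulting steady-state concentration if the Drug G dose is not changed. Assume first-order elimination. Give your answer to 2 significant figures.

39 ng/mL

CYP2E1: 0.15 × 0.31 = 0.0465
CYP3A4: 0.1 × 4 = 0.4
CYP2B6: 0.13 × 6.3 = 0.819
Other: 0.62 (unchanged)
CL_new/CL_old = 0.0465 + 0.4 + 0.819 + 0.62 = 1.8855.
Dividing the baseline by the relative clearance: 73 / 1.8855 = 39 ng/mL.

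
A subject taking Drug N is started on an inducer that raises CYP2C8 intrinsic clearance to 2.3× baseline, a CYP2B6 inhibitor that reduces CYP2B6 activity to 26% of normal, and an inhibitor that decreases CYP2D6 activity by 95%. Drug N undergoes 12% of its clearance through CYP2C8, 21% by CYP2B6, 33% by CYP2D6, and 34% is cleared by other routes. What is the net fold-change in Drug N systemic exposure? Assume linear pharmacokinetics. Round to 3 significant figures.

1.46

The CYP2C8 pathway (12% of clearance) rises to 2.3× activity: 0.12 × 2.3 = 0.276.
The CYP2B6 pathway (21% of clearance) falls to 0.26× activity: 0.21 × 0.26 = 0.0546.
The CYP2D6 pathway (33% of clearance) drops to 0.05× activity: 0.33 × 0.05 = 0.0165.
The remaining 34% of clearance is unaffected.
Relative clearance = 0.276 + 0.0546 + 0.0165 + 0.34 = 0.6871.
Net systemic exposure ratio = 1 / 0.6871 = 1.46.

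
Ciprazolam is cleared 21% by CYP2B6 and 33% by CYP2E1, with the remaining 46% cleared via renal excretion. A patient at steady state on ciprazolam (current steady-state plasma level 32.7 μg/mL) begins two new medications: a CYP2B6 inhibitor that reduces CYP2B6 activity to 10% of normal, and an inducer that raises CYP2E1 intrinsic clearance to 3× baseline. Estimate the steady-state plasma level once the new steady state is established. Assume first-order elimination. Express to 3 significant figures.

The CYP2B6 pathway (21% of clearance) falls to 0.1× activity: 0.21 × 0.1 = 0.021.
The CYP2E1 pathway (33% of clearance) is boosted to 3× activity: 0.33 × 3 = 0.99.
Non-CYP routes (46%) are unchanged.
New clearance relative to baseline: 0.021 + 0.99 + 0.46 = 1.471.
New steady-state plasma level = 32.7 / 1.471 = 22.2 μg/mL (concentration scales inversely with clearance).

22.2 μg/mL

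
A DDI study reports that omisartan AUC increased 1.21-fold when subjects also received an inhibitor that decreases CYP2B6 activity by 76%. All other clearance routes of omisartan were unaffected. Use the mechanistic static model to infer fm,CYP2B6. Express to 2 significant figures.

0.23

Let fm be the CYP2B6 fraction. New clearance relative to baseline = fm × 0.24 + (1 − fm).
AUC ratio = 1 / (new CL fraction), so new CL fraction = 1 / 1.21 = 0.8264.
fm × 0.24 + 1 − fm = 0.8264  ⇒  fm × (0.24 − 1) = −0.1736  ⇒  fm = 0.23.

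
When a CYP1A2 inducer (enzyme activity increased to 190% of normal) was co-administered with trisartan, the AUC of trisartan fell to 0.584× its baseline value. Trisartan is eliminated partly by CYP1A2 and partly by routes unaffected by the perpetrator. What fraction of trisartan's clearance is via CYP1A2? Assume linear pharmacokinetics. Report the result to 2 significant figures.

Let x = fm,CYP1A2. Because AUC ∝ 1/CL, relative clearance rose to 1/0.584 = 1.712.
Only the CYP1A2 route changed, so 1.712 = x·1.9 + (1 − x), giving x = 0.79.

0.79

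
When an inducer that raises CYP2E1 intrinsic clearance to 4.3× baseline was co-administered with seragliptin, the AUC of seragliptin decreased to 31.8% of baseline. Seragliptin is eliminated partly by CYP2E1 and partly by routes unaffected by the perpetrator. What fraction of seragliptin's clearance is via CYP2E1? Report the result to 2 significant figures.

0.65

Write x for the fraction cleared via CYP2E1. The observed AUC change means clearance rose to 1/0.318 = 3.145 of baseline.
Only the CYP2E1 route changed, so 3.145 = x·4.3 + (1 − x), giving x = 0.65.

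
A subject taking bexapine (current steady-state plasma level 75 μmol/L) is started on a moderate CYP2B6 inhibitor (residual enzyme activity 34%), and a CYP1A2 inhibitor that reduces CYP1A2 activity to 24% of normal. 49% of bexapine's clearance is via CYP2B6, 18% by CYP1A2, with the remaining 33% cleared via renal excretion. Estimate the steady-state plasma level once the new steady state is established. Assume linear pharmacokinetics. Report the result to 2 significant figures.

CYP2B6: 0.49 × 0.34 = 0.1666
CYP1A2: 0.18 × 0.24 = 0.0432
Other: 0.33 (unchanged)
New clearance relative to baseline: 0.1666 + 0.0432 + 0.33 = 0.5398.
New steady-state plasma level = 75 / 0.5398 = 1.4 × 10² μmol/L (concentration scales inversely with clearance).

1.4 × 10² μmol/L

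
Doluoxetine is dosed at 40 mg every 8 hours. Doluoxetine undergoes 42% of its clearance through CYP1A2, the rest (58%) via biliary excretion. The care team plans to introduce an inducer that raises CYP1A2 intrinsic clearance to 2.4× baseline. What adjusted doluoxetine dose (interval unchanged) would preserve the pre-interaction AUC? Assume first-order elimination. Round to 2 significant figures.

CYP1A2: 0.42 × 2.4 = 1.008
Other: 0.58 (unchanged)
Relative clearance = 1.008 + 0.58 = 1.588.
Css,avg = (dose rate)/CL, so holding Css fixed requires dose ∝ CL: 40 × 1.588 = 64 mg.

64 mg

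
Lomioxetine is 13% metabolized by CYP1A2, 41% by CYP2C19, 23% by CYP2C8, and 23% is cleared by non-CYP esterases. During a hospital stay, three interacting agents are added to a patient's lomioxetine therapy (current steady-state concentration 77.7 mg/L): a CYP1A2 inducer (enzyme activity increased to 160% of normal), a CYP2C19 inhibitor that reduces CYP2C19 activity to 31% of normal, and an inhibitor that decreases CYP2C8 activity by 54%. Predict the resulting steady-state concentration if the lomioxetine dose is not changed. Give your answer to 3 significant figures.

116 mg/L

The CYP1A2 pathway (13% of clearance) is boosted to 1.6× activity: 0.13 × 1.6 = 0.208.
The CYP2C19 pathway (41% of clearance) drops to 0.31× activity: 0.41 × 0.31 = 0.1271.
The CYP2C8 pathway (23% of clearance) drops to 0.46× activity: 0.23 × 0.46 = 0.1058.
Non-CYP routes (23%) are unchanged.
CL_new/CL_old = 0.208 + 0.1271 + 0.1058 + 0.23 = 0.6709.
New steady-state concentration = 77.7 / 0.6709 = 116 mg/L (concentration scales inversely with clearance).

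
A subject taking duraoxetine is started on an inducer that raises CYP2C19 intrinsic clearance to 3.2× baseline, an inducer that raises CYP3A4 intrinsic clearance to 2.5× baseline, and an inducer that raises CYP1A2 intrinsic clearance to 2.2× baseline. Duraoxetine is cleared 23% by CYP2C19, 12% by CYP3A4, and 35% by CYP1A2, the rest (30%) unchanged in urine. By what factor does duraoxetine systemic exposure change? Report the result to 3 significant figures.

0.475

The CYP2C19 pathway (23% of clearance) rises to 3.2× activity: 0.23 × 3.2 = 0.736.
The CYP3A4 pathway (12% of clearance) increases to 2.5× activity: 0.12 × 2.5 = 0.3.
The CYP1A2 pathway (35% of clearance) rises to 2.2× activity: 0.35 × 2.2 = 0.77.
The remaining 30% of clearance is unaffected.
Relative clearance = 0.736 + 0.3 + 0.77 + 0.3 = 2.106.
Because systemic exposure varies inversely with clearance, the combined effect is 1 / 2.106 = 0.475.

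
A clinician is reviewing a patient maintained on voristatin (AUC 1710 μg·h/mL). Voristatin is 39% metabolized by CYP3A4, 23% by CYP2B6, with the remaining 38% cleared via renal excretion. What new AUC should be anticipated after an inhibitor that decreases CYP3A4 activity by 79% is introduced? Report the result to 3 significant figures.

2.47 × 10³ μg·h/mL

CYP3A4: 0.39 × 0.21 = 0.0819
CYP2B6: 0.23 (unchanged)
Other: 0.38 (unchanged)
New clearance relative to baseline: 0.0819 + 0.23 + 0.38 = 0.6919.
AUC ∝ 1/CL, so new value = 1710 / 0.6919 = 2.47 × 10³ μg·h/mL.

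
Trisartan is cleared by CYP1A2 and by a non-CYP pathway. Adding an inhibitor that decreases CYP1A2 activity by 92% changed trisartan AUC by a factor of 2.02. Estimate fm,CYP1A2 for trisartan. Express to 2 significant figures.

Let fm be the CYP1A2 fraction. New clearance relative to baseline = fm × 0.08 + (1 − fm).
AUC ratio = 1 / (new CL fraction), so new CL fraction = 1 / 2.02 = 0.495.
fm × 0.08 + 1 − fm = 0.495  ⇒  fm × (0.08 − 1) = −0.505  ⇒  fm = 0.55.

0.55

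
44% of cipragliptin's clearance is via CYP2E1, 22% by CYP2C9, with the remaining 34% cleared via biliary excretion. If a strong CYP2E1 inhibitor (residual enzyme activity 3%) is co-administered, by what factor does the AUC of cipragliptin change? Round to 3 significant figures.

The CYP2E1 pathway (44% of clearance) is reduced to 0.03× activity: 0.44 × 0.03 = 0.0132.
CYP2C9 (22%) and the residual 34% are unaffected.
New clearance relative to baseline: 0.0132 + 0.22 + 0.34 = 0.5732.
AUC ratio = CL_old/CL_new = 1 / 0.5732 = 1.74.

1.74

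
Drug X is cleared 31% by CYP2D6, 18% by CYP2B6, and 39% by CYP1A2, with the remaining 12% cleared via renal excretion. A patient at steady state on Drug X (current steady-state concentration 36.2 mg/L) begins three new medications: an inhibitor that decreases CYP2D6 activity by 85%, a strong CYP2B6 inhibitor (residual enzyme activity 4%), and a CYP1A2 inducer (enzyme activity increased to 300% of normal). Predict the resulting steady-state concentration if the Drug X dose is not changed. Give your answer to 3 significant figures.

26.9 mg/L

The CYP2D6 pathway (31% of clearance) is reduced to 0.15× activity: 0.31 × 0.15 = 0.0465.
The CYP2B6 pathway (18% of clearance) drops to 0.04× activity: 0.18 × 0.04 = 0.0072.
The CYP1A2 pathway (39% of clearance) is boosted to 3× activity: 0.39 × 3 = 1.17.
The remaining 12% of clearance is unaffected.
New clearance relative to baseline: 0.0465 + 0.0072 + 1.17 + 0.12 = 1.3437.
Dividing the baseline by the relative clearance: 36.2 / 1.3437 = 26.9 mg/L.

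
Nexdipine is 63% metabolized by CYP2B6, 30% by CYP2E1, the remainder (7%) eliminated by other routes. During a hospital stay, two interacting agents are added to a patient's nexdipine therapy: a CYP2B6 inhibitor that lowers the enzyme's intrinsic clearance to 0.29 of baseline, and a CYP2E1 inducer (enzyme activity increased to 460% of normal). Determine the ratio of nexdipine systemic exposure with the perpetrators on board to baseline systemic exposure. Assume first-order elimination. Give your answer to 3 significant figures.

The CYP2B6 pathway (63% of clearance) drops to 0.29× activity: 0.63 × 0.29 = 0.1827.
The CYP2E1 pathway (30% of clearance) is boosted to 4.6× activity: 0.3 × 4.6 = 1.38.
Non-CYP routes (7%) are unchanged.
Relative clearance = 0.1827 + 1.38 + 0.07 = 1.6327.
Net systemic exposure ratio = 1 / 1.6327 = 0.612.

0.612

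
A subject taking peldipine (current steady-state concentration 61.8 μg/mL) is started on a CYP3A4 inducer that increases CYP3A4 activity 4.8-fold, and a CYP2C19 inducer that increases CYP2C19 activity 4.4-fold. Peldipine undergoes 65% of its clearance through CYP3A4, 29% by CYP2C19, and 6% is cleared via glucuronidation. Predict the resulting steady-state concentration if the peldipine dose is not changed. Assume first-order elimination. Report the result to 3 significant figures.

13.9 μg/mL

CYP3A4: 0.65 × 4.8 = 3.12
CYP2C19: 0.29 × 4.4 = 1.276
Other: 0.06 (unchanged)
New clearance relative to baseline: 3.12 + 1.276 + 0.06 = 4.456.
Dividing the baseline by the relative clearance: 61.8 / 4.456 = 13.9 μg/mL.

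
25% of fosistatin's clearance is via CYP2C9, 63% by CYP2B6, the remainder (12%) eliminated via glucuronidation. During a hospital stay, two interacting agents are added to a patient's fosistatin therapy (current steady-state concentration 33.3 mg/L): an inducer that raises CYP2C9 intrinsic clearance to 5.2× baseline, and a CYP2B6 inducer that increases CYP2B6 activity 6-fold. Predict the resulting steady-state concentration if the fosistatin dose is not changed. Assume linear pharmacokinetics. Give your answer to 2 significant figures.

6.4 mg/L

CYP2C9: 0.25 × 5.2 = 1.3
CYP2B6: 0.63 × 6 = 3.78
Other: 0.12 (unchanged)
CL_new/CL_old = 1.3 + 3.78 + 0.12 = 5.2.
Steady-state concentration ∝ 1/CL: new value = 33.3 / 5.2 = 6.4 mg/L.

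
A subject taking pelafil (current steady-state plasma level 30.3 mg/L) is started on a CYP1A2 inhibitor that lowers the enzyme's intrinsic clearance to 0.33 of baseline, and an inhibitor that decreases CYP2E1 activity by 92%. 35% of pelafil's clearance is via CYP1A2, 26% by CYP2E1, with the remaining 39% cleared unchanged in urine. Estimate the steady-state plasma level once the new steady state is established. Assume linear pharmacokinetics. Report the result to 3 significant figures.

57.6 mg/L

CYP1A2: 0.35 × 0.33 = 0.1155
CYP2E1: 0.26 × 0.08 = 0.0208
Other: 0.39 (unchanged)
Relative clearance = 0.1155 + 0.0208 + 0.39 = 0.5263.
Dividing the baseline by the relative clearance: 30.3 / 0.5263 = 57.6 mg/L.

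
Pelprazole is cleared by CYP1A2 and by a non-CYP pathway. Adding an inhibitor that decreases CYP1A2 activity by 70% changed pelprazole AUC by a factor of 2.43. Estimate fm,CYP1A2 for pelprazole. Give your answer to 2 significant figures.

CL'/CL = 1 / 2.43 = 0.4115
0.3·fm + (1 − fm) = 0.4115
fm = (0.4115 − 1) / (0.3 − 1) = 0.84

0.84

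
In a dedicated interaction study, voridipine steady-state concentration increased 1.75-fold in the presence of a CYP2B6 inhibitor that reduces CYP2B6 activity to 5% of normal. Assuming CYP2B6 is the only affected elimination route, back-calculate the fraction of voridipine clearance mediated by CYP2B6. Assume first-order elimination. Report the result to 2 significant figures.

Let fm be the CYP2B6 fraction. New clearance relative to baseline = fm × 0.05 + (1 − fm).
Steady-state concentration ratio = 1 / (new CL fraction), so new CL fraction = 1 / 1.75 = 0.5714.
fm × 0.05 + 1 − fm = 0.5714  ⇒  fm × (0.05 − 1) = −0.4286  ⇒  fm = 0.45.

0.45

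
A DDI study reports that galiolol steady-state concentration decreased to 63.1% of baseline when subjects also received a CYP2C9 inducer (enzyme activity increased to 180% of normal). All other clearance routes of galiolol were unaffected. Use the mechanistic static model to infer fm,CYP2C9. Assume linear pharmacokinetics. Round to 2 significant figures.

0.73

CL'/CL = 1 / 0.631 = 1.585
1.8·fm + (1 − fm) = 1.585
fm = (1.585 − 1) / (1.8 − 1) = 0.73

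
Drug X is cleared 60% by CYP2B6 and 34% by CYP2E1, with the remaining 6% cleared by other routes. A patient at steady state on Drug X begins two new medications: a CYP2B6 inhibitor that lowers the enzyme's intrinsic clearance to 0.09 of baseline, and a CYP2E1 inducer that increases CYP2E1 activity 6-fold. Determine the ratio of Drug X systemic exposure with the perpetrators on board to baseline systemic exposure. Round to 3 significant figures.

The CYP2B6 pathway (60% of clearance) drops to 0.09× activity: 0.6 × 0.09 = 0.054.
The CYP2E1 pathway (34% of clearance) rises to 6× activity: 0.34 × 6 = 2.04.
The remaining 6% of clearance is unaffected.
CL_new/CL_old = 0.054 + 2.04 + 0.06 = 2.154.
Because systemic exposure varies inversely with clearance, the combined effect is 1 / 2.154 = 0.464.

0.464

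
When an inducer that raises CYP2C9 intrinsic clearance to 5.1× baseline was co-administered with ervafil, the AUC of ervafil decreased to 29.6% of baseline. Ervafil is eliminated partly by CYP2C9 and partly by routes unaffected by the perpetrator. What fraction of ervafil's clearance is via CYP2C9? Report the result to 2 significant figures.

Let x = fm,CYP2C9. Because AUC ∝ 1/CL, relative clearance rose to 1/0.296 = 3.378.
Only the CYP2C9 route changed, so 3.378 = x·5.1 + (1 − x), giving x = 0.58.

0.58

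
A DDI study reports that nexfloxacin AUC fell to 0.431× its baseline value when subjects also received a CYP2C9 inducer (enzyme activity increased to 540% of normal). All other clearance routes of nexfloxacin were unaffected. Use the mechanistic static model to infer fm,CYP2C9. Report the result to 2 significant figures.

Call the CYP2C9 fraction fm. After the interaction, CL_new/CL_old = fm × 5.4 + (1 − fm).
AUC ratio = 1 / (new CL fraction), so new CL fraction = 1 / 0.431 = 2.32.
fm × 5.4 + 1 − fm = 2.32  ⇒  fm × (5.4 − 1) = 1.32  ⇒  fm = 0.30.

0.30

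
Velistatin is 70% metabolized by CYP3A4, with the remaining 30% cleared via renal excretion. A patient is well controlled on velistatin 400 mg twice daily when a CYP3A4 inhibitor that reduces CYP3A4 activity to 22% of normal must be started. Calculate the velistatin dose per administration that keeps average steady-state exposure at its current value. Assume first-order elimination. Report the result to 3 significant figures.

The CYP3A4 pathway (70% of clearance) falls to 0.22× activity: 0.7 × 0.22 = 0.154.
The remaining 30% of clearance is unaffected.
Relative clearance = 0.154 + 0.3 = 0.454.
To maintain the same steady-state level, dose must scale with clearance: new dose = 400 × 0.454 = 182 mg.

182 mg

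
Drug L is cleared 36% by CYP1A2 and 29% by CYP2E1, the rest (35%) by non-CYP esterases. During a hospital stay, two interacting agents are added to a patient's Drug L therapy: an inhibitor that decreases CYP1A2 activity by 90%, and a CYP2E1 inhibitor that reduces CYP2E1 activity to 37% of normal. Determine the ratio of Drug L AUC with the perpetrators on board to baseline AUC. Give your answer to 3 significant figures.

The CYP1A2 pathway (36% of clearance) is reduced to 0.1× activity: 0.36 × 0.1 = 0.036.
The CYP2E1 pathway (29% of clearance) falls to 0.37× activity: 0.29 × 0.37 = 0.1073.
The remaining 35% of clearance is unaffected.
CL_new/CL_old = 0.036 + 0.1073 + 0.35 = 0.4933.
AUC ∝ 1/CL: fold-change = 1 / 0.4933 = 2.03.

2.03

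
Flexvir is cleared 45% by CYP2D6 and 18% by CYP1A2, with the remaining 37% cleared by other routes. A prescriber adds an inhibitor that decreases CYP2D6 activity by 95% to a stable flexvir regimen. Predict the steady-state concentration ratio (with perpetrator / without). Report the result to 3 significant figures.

The CYP2D6 pathway (45% of clearance) drops to 0.05× activity: 0.45 × 0.05 = 0.0225.
CYP1A2 (18%) and the residual 37% are unaffected.
CL_new/CL_old = 0.0225 + 0.18 + 0.37 = 0.5725.
Steady-state concentration is inversely proportional to clearance, so the fold-change is 1 / 0.5725 = 1.75.

1.75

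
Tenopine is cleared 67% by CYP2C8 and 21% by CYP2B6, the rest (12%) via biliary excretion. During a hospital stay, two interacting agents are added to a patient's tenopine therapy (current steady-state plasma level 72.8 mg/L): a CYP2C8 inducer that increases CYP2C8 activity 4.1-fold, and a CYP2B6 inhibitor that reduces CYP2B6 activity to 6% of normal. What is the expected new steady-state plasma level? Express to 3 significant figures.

25.3 mg/L

The CYP2C8 pathway (67% of clearance) rises to 4.1× activity: 0.67 × 4.1 = 2.747.
The CYP2B6 pathway (21% of clearance) falls to 0.06× activity: 0.21 × 0.06 = 0.0126.
Non-CYP routes (12%) are unchanged.
CL_new/CL_old = 2.747 + 0.0126 + 0.12 = 2.8796.
Steady-state plasma level ∝ 1/CL: new value = 72.8 / 2.8796 = 25.3 mg/L.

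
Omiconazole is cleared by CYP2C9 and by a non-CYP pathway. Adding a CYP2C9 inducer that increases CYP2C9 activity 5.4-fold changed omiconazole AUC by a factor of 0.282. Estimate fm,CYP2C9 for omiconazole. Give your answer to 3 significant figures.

0.579

Write x for the fraction cleared via CYP2C9. The observed AUC change means clearance rose to 1/0.282 = 3.546 of baseline.
Setting x·5.4 + (1 − x) = 3.546 and solving: x = (3.546 − 1)/(5.4 − 1) = 0.579.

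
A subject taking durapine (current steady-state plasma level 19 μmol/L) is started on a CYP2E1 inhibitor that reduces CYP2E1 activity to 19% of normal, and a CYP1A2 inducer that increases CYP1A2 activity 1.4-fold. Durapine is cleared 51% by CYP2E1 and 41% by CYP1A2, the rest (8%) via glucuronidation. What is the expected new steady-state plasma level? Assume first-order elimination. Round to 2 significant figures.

25 μmol/L

The CYP2E1 pathway (51% of clearance) drops to 0.19× activity: 0.51 × 0.19 = 0.0969.
The CYP1A2 pathway (41% of clearance) increases to 1.4× activity: 0.41 × 1.4 = 0.574.
Non-CYP routes (8%) are unchanged.
New clearance relative to baseline: 0.0969 + 0.574 + 0.08 = 0.7509.
Dividing the baseline by the relative clearance: 19 / 0.7509 = 25 μmol/L.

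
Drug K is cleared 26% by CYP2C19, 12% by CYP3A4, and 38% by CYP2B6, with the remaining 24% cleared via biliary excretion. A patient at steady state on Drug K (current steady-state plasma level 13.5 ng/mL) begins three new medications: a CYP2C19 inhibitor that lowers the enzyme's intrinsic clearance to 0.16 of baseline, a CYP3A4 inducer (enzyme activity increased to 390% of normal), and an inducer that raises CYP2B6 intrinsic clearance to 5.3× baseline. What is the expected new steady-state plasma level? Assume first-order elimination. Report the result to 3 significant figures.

4.88 ng/mL

CYP2C19: 0.26 × 0.16 = 0.0416
CYP3A4: 0.12 × 3.9 = 0.468
CYP2B6: 0.38 × 5.3 = 2.014
Other: 0.24 (unchanged)
Relative clearance = 0.0416 + 0.468 + 2.014 + 0.24 = 2.7636.
Steady-state plasma level ∝ 1/CL: new value = 13.5 / 2.7636 = 4.88 ng/mL.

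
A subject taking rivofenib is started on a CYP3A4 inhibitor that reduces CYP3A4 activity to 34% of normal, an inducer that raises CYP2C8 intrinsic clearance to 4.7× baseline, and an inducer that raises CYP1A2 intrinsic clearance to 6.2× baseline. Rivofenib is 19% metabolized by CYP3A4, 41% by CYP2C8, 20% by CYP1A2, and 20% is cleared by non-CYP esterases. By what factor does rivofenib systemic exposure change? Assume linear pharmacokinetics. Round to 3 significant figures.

The CYP3A4 pathway (19% of clearance) is reduced to 0.34× activity: 0.19 × 0.34 = 0.0646.
The CYP2C8 pathway (41% of clearance) increases to 4.7× activity: 0.41 × 4.7 = 1.927.
The CYP1A2 pathway (20% of clearance) rises to 6.2× activity: 0.2 × 6.2 = 1.24.
The remaining 20% of clearance is unaffected.
CL_new/CL_old = 0.0646 + 1.927 + 1.24 + 0.2 = 3.4316.
Because systemic exposure varies inversely with clearance, the combined effect is 1 / 3.4316 = 0.291.

0.291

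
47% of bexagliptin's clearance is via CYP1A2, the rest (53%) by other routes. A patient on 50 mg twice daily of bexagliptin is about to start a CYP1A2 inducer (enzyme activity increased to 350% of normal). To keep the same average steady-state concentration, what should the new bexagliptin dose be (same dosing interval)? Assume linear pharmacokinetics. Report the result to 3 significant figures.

109 mg

The CYP1A2 pathway (47% of clearance) rises to 3.5× activity: 0.47 × 3.5 = 1.645.
Non-CYP routes (53%) are unchanged.
Relative clearance = 1.645 + 0.53 = 2.175.
To maintain the same steady-state level, dose must scale with clearance: new dose = 50 × 2.175 = 109 mg.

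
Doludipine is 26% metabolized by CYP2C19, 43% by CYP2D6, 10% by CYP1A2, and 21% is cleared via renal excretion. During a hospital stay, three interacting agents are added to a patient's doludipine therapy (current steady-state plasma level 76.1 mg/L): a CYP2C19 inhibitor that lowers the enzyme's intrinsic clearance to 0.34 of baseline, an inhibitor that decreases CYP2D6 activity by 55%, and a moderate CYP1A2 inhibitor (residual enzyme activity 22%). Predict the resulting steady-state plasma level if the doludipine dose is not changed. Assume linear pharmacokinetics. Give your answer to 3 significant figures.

148 mg/L

The CYP2C19 pathway (26% of clearance) drops to 0.34× activity: 0.26 × 0.34 = 0.0884.
The CYP2D6 pathway (43% of clearance) is reduced to 0.45× activity: 0.43 × 0.45 = 0.1935.
The CYP1A2 pathway (10% of clearance) falls to 0.22× activity: 0.1 × 0.22 = 0.022.
The remaining 21% of clearance is unaffected.
Relative clearance = 0.0884 + 0.1935 + 0.022 + 0.21 = 0.5139.
Steady-state plasma level ∝ 1/CL: new value = 76.1 / 0.5139 = 148 mg/L.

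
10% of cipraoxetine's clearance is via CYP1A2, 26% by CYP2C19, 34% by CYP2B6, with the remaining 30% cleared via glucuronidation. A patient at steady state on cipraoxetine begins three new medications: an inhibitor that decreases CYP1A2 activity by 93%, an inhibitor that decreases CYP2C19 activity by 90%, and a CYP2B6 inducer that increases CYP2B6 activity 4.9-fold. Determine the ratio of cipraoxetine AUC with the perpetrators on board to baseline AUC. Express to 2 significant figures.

0.50

The CYP1A2 pathway (10% of clearance) is reduced to 0.07× activity: 0.1 × 0.07 = 0.007.
The CYP2C19 pathway (26% of clearance) is reduced to 0.1× activity: 0.26 × 0.1 = 0.026.
The CYP2B6 pathway (34% of clearance) increases to 4.9× activity: 0.34 × 4.9 = 1.666.
The remaining 30% of clearance is unaffected.
Relative clearance = 0.007 + 0.026 + 1.666 + 0.3 = 1.999.
Because AUC varies inversely with clearance, the combined effect is 1 / 1.999 = 0.50.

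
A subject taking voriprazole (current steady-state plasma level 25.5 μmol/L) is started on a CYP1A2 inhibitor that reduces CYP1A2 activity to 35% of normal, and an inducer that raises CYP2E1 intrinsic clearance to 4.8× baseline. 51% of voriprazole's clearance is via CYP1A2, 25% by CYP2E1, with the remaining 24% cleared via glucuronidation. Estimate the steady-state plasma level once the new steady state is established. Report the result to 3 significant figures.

15.8 μmol/L

CYP1A2: 0.51 × 0.35 = 0.1785
CYP2E1: 0.25 × 4.8 = 1.2
Other: 0.24 (unchanged)
New clearance relative to baseline: 0.1785 + 1.2 + 0.24 = 1.6185.
Steady-state plasma level ∝ 1/CL: new value = 25.5 / 1.6185 = 15.8 μmol/L.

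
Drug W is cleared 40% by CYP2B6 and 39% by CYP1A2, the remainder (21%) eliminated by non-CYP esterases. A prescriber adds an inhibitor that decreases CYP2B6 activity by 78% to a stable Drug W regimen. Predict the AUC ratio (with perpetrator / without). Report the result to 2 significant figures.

1.5

The CYP2B6 pathway (40% of clearance) is reduced to 0.22× activity: 0.4 × 0.22 = 0.088.
CYP1A2 (39%) and the residual 21% are unaffected.
New clearance relative to baseline: 0.088 + 0.39 + 0.21 = 0.688.
AUC ratio = CL_old/CL_new = 1 / 0.688 = 1.5.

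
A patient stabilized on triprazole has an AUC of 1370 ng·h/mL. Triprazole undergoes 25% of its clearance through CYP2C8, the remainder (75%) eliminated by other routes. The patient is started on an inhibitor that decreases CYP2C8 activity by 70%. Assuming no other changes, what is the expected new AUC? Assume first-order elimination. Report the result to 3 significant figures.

1.66 × 10³ ng·h/mL

CYP2C8: 0.25 × 0.3 = 0.075
Other: 0.75 (unchanged)
New clearance relative to baseline: 0.075 + 0.75 = 0.825.
New AUC = baseline ÷ relative clearance = 1370 / 0.825 = 1.66 × 10³ ng·h/mL.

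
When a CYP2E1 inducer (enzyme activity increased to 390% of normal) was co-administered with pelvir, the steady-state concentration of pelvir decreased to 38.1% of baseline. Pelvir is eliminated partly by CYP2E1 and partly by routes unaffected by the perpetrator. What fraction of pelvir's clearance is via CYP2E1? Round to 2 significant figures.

Let fm be the CYP2E1 fraction. New clearance relative to baseline = fm × 3.9 + (1 − fm).
Steady-state concentration ratio = 1 / (new CL fraction), so new CL fraction = 1 / 0.381 = 2.625.
fm × 3.9 + 1 − fm = 2.625  ⇒  fm × (3.9 − 1) = 1.625  ⇒  fm = 0.56.

0.56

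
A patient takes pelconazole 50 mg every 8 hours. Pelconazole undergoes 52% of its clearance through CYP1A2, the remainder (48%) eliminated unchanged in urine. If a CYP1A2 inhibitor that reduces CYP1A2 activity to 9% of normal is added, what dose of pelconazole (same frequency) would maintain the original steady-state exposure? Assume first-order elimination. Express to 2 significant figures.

26 mg

The CYP1A2 pathway (52% of clearance) falls to 0.09× activity: 0.52 × 0.09 = 0.0468.
The remaining 48% of clearance is unaffected.
Relative clearance = 0.0468 + 0.48 = 0.5268.
To maintain the same steady-state level, dose must scale with clearance: new dose = 50 × 0.5268 = 26 mg.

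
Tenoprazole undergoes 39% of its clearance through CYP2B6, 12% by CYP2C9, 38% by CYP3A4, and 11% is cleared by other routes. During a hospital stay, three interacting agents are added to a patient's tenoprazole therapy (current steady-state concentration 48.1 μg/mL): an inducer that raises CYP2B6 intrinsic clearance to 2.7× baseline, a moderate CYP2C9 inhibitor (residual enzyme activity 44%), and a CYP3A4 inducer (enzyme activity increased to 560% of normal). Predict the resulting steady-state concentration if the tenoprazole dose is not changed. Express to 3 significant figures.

The CYP2B6 pathway (39% of clearance) increases to 2.7× activity: 0.39 × 2.7 = 1.053.
The CYP2C9 pathway (12% of clearance) falls to 0.44× activity: 0.12 × 0.44 = 0.0528.
The CYP3A4 pathway (38% of clearance) increases to 5.6× activity: 0.38 × 5.6 = 2.128.
The remaining 11% of clearance is unaffected.
Relative clearance = 1.053 + 0.0528 + 2.128 + 0.11 = 3.3438.
Dividing the baseline by the relative clearance: 48.1 / 3.3438 = 14.4 μg/mL.

14.4 μg/mL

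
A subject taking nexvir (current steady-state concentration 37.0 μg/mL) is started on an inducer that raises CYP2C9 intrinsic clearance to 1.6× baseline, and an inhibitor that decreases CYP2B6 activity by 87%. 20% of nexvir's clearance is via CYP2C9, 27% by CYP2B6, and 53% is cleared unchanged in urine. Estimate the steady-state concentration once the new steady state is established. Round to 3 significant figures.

41.8 μg/mL

The CYP2C9 pathway (20% of clearance) increases to 1.6× activity: 0.2 × 1.6 = 0.32.
The CYP2B6 pathway (27% of clearance) falls to 0.13× activity: 0.27 × 0.13 = 0.0351.
The remaining 53% of clearance is unaffected.
CL_new/CL_old = 0.32 + 0.0351 + 0.53 = 0.8851.
New steady-state concentration = 37.0 / 0.8851 = 41.8 μg/mL (concentration scales inversely with clearance).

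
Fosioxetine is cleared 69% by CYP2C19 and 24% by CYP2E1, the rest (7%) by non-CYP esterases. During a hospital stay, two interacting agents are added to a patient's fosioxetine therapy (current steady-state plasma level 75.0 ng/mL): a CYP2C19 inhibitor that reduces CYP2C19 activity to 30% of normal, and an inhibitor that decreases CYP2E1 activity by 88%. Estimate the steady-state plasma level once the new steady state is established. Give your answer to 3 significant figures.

245 ng/mL

CYP2C19: 0.69 × 0.3 = 0.207
CYP2E1: 0.24 × 0.12 = 0.0288
Other: 0.07 (unchanged)
Relative clearance = 0.207 + 0.0288 + 0.07 = 0.3058.
Dividing the baseline by the relative clearance: 75.0 / 0.3058 = 245 ng/mL.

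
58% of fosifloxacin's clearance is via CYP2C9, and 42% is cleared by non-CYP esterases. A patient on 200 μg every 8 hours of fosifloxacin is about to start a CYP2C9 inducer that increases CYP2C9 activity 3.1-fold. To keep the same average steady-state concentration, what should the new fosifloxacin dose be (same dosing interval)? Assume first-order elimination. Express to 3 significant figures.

444 μg

CYP2C9: 0.58 × 3.1 = 1.798
Other: 0.42 (unchanged)
CL_new/CL_old = 1.798 + 0.42 = 2.218.
To maintain the same steady-state level, dose must scale with clearance: new dose = 200 × 2.218 = 444 μg.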